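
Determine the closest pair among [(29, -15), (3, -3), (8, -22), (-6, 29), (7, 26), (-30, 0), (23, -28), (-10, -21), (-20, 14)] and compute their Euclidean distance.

Computing all pairwise distances among 9 points:

d((29, -15), (3, -3)) = 28.6356
d((29, -15), (8, -22)) = 22.1359
d((29, -15), (-6, 29)) = 56.2228
d((29, -15), (7, 26)) = 46.5296
d((29, -15), (-30, 0)) = 60.8769
d((29, -15), (23, -28)) = 14.3178
d((29, -15), (-10, -21)) = 39.4588
d((29, -15), (-20, 14)) = 56.9386
d((3, -3), (8, -22)) = 19.6469
d((3, -3), (-6, 29)) = 33.2415
d((3, -3), (7, 26)) = 29.2746
d((3, -3), (-30, 0)) = 33.1361
d((3, -3), (23, -28)) = 32.0156
d((3, -3), (-10, -21)) = 22.2036
d((3, -3), (-20, 14)) = 28.6007
d((8, -22), (-6, 29)) = 52.8867
d((8, -22), (7, 26)) = 48.0104
d((8, -22), (-30, 0)) = 43.909
d((8, -22), (23, -28)) = 16.1555
d((8, -22), (-10, -21)) = 18.0278
d((8, -22), (-20, 14)) = 45.607
d((-6, 29), (7, 26)) = 13.3417 <-- minimum
d((-6, 29), (-30, 0)) = 37.6431
d((-6, 29), (23, -28)) = 63.9531
d((-6, 29), (-10, -21)) = 50.1597
d((-6, 29), (-20, 14)) = 20.5183
d((7, 26), (-30, 0)) = 45.2217
d((7, 26), (23, -28)) = 56.3205
d((7, 26), (-10, -21)) = 49.98
d((7, 26), (-20, 14)) = 29.5466
d((-30, 0), (23, -28)) = 59.9416
d((-30, 0), (-10, -21)) = 29.0
d((-30, 0), (-20, 14)) = 17.2047
d((23, -28), (-10, -21)) = 33.7343
d((23, -28), (-20, 14)) = 60.1082
d((-10, -21), (-20, 14)) = 36.4005

Closest pair: (-6, 29) and (7, 26) with distance 13.3417

The closest pair is (-6, 29) and (7, 26) with Euclidean distance 13.3417. For 9 points, brute-force pairwise comparison is shown above. For large n, the divide-and-conquer algorithm (sort by x, recurse on halves, check the dividing strip) achieves O(n log n).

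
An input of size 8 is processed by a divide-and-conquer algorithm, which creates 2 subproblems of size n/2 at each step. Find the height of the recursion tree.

For divide and conquer with division factor 2:

Problem sizes at each level:
Level 0: 8
Level 1: 4
Level 2: 2
Level 3: 1

The root is level 0 and the size-1 base case is level 3 (the tree spans levels 0 through 3, i.e. 4 levels counting the root), so the depth is the number of divisions: log_2(8) = 3

The recursion tree depth is log_2(8) = 3. At each level, the problem size is divided by 2, so it takes 3 divisions to reduce to a base case of size 1. The algorithm makes 2 recursive calls at each level.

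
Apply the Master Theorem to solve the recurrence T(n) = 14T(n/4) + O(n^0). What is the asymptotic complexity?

Master Theorem for T(n) = 14T(n/4) + O(n^0):

a = 14, b = 4, c = 0
log_b(a) = log_4(14) = 1.9037

Case 1: c = 0 < log_4(14) = 1.9037
T(n) = O(n^(log_4 14))

For T(n) = 14T(n/4) + O(n^0): log_4(14) = 1.9037. This is Case 1 of the Master Theorem (c < log_b(a), work dominated by leaves), giving O(n^(log_4 14)).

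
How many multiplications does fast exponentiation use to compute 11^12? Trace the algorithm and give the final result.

Computing 11^12 by squaring (build up from 11^1; each line after the first costs one multiplication):

11^1 = 11
11^2 = (11^1)^2 = 11^2 = 121
11^3 = 11 * 11^2 = 11 * 121 = 1331
11^6 = (11^3)^2 = 1331^2 = 1771561
11^12 = (11^6)^2 = 1771561^2 = 3138428376721

Result: 3138428376721
Multiplications needed: 4 (4 lines after 11^1)

11^12 = 3138428376721. Using exponentiation by squaring, this requires 4 multiplications. The key idea: if the exponent is even, square the half-power; if odd, multiply by the base once.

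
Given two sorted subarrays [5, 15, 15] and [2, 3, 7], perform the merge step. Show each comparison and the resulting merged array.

Merging process:

Compare 5 vs 2: take 2 from right. Merged: [2]
Compare 5 vs 3: take 3 from right. Merged: [2, 3]
Compare 5 vs 7: take 5 from left. Merged: [2, 3, 5]
Compare 15 vs 7: take 7 from right. Merged: [2, 3, 5, 7]
Append remaining from left: [15, 15]. Merged: [2, 3, 5, 7, 15, 15]

Final merged array: [2, 3, 5, 7, 15, 15]
Total comparisons: 4

The merged array is [2, 3, 5, 7, 15, 15], requiring 4 comparisons. The merge step runs in O(n) time where n is the total number of elements.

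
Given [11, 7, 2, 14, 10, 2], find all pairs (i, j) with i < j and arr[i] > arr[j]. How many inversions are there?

Finding inversions in [11, 7, 2, 14, 10, 2]:

(0, 1): arr[0]=11 > arr[1]=7
(0, 2): arr[0]=11 > arr[2]=2
(0, 4): arr[0]=11 > arr[4]=10
(0, 5): arr[0]=11 > arr[5]=2
(1, 2): arr[1]=7 > arr[2]=2
(1, 5): arr[1]=7 > arr[5]=2
(3, 4): arr[3]=14 > arr[4]=10
(3, 5): arr[3]=14 > arr[5]=2
(4, 5): arr[4]=10 > arr[5]=2

Total inversions: 9

The array has 9 inversion(s): (0,1), (0,2), (0,4), (0,5), (1,2), (1,5), (3,4), (3,5), (4,5). Each pair (i,j) satisfies i < j and arr[i] > arr[j].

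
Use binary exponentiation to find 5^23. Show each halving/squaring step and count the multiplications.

Computing 5^23 by squaring (build up from 5^1; each line after the first costs one multiplication):

5^1 = 5
5^2 = (5^1)^2 = 5^2 = 25
5^4 = (5^2)^2 = 25^2 = 625
5^5 = 5 * 5^4 = 5 * 625 = 3125
5^10 = (5^5)^2 = 3125^2 = 9765625
5^11 = 5 * 5^10 = 5 * 9765625 = 48828125
5^22 = (5^11)^2 = 48828125^2 = 2384185791015625
5^23 = 5 * 5^22 = 5 * 2384185791015625 = 11920928955078125

Result: 11920928955078125
Multiplications needed: 7 (7 lines after 5^1)

5^23 = 11920928955078125. Using exponentiation by squaring, this requires 7 multiplications. The key idea: if the exponent is even, square the half-power; if odd, multiply by the base once.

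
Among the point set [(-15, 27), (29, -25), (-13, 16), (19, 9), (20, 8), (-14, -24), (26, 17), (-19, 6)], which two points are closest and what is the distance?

Computing all pairwise distances among 8 points:

d((-15, 27), (29, -25)) = 68.1175
d((-15, 27), (-13, 16)) = 11.1803
d((-15, 27), (19, 9)) = 38.4708
d((-15, 27), (20, 8)) = 39.8246
d((-15, 27), (-14, -24)) = 51.0098
d((-15, 27), (26, 17)) = 42.2019
d((-15, 27), (-19, 6)) = 21.3776
d((29, -25), (-13, 16)) = 58.6941
d((29, -25), (19, 9)) = 35.4401
d((29, -25), (20, 8)) = 34.2053
d((29, -25), (-14, -24)) = 43.0116
d((29, -25), (26, 17)) = 42.107
d((29, -25), (-19, 6)) = 57.1402
d((-13, 16), (19, 9)) = 32.7567
d((-13, 16), (20, 8)) = 33.9559
d((-13, 16), (-14, -24)) = 40.0125
d((-13, 16), (26, 17)) = 39.0128
d((-13, 16), (-19, 6)) = 11.6619
d((19, 9), (20, 8)) = 1.4142 <-- minimum
d((19, 9), (-14, -24)) = 46.669
d((19, 9), (26, 17)) = 10.6301
d((19, 9), (-19, 6)) = 38.1182
d((20, 8), (-14, -24)) = 46.6905
d((20, 8), (26, 17)) = 10.8167
d((20, 8), (-19, 6)) = 39.0512
d((-14, -24), (26, 17)) = 57.28
d((-14, -24), (-19, 6)) = 30.4138
d((26, 17), (-19, 6)) = 46.3249

Closest pair: (19, 9) and (20, 8) with distance 1.4142

The closest pair is (19, 9) and (20, 8) with Euclidean distance 1.4142. For 8 points, brute-force pairwise comparison is shown above. For large n, the divide-and-conquer algorithm (sort by x, recurse on halves, check the dividing strip) achieves O(n log n).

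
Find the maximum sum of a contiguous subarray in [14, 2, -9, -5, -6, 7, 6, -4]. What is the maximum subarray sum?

Using Kadane's algorithm on [14, 2, -9, -5, -6, 7, 6, -4]:

Scanning through the array:
Position 1 (value 2): max_ending_here = 16, max_so_far = 16
Position 2 (value -9): max_ending_here = 7, max_so_far = 16
Position 3 (value -5): max_ending_here = 2, max_so_far = 16
Position 4 (value -6): max_ending_here = -4, max_so_far = 16
Position 5 (value 7): max_ending_here = 7, max_so_far = 16
Position 6 (value 6): max_ending_here = 13, max_so_far = 16
Position 7 (value -4): max_ending_here = 9, max_so_far = 16

Maximum subarray: [14, 2]
Maximum sum: 16

The maximum subarray is [14, 2] with sum 16. This subarray runs from index 0 to index 1.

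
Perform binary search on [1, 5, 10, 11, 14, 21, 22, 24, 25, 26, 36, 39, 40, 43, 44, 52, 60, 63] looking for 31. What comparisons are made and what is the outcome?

Binary search for 31 in [1, 5, 10, 11, 14, 21, 22, 24, 25, 26, 36, 39, 40, 43, 44, 52, 60, 63]:

lo=0, hi=17, mid=8, arr[mid]=25 -> 25 < 31, search right half
lo=9, hi=17, mid=13, arr[mid]=43 -> 43 > 31, search left half
lo=9, hi=12, mid=10, arr[mid]=36 -> 36 > 31, search left half
lo=9, hi=9, mid=9, arr[mid]=26 -> 26 < 31, search right half
lo=10 > hi=9, target 31 not found

Binary search determines that 31 is not in the array after 4 comparisons. The search space was exhausted without finding the target.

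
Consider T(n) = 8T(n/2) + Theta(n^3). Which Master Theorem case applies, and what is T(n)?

Master Theorem for T(n) = 8T(n/2) + O(n^3):

a = 8, b = 2, c = 3
log_b(a) = log_2(8) = 3.0000

Case 2: c = 3 = log_2(8) = 3.0000
T(n) = O(n^3 log n) = O(n^3 log n)

For T(n) = 8T(n/2) + O(n^3): log_2(8) = 3.0000. This is Case 2 of the Master Theorem (c = log_b(a), equal work at all levels), giving O(n^3 log n).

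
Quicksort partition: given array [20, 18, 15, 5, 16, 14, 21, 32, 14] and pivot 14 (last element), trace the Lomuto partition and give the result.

Lomuto partition with pivot = 14:

Initial array: [20, 18, 15, 5, 16, 14, 21, 32, 14]

arr[0]=20 > 14: no swap
arr[1]=18 > 14: no swap
arr[2]=15 > 14: no swap
arr[3]=5 <= 14: swap with position 0, array becomes [5, 18, 15, 20, 16, 14, 21, 32, 14]
arr[4]=16 > 14: no swap
arr[5]=14 <= 14: swap with position 1, array becomes [5, 14, 15, 20, 16, 18, 21, 32, 14]
arr[6]=21 > 14: no swap
arr[7]=32 > 14: no swap

Place pivot at position 2: [5, 14, 14, 20, 16, 18, 21, 32, 15]
Pivot position: 2

After partitioning with pivot 14, the array becomes [5, 14, 14, 20, 16, 18, 21, 32, 15]. The pivot is placed at index 2. All elements to the left of the pivot are <= 14, and all elements to the right are > 14.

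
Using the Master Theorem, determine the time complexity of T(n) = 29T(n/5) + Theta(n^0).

Master Theorem for T(n) = 29T(n/5) + O(n^0):

a = 29, b = 5, c = 0
log_b(a) = log_5(29) = 2.0922

Case 1: c = 0 < log_5(29) = 2.0922
T(n) = O(n^(log_5 29))

For T(n) = 29T(n/5) + O(n^0): log_5(29) = 2.0922. This is Case 1 of the Master Theorem (c < log_b(a), work dominated by leaves), giving O(n^(log_5 29)).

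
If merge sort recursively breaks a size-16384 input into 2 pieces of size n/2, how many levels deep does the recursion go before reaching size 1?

For divide and conquer with division factor 2:

Problem sizes at each level:
Level 0: 16384
Level 1: 8192
Level 2: 4096
Level 3: 2048
Level 4: 1024
Level 5: 512
Level 6: 256
Level 7: 128
Level 8: 64
Level 9: 32
Level 10: 16
Level 11: 8
Level 12: 4
Level 13: 2
Level 14: 1

The root is level 0 and the size-1 base case is level 14 (the tree spans levels 0 through 14, i.e. 15 levels counting the root), so the depth is the number of divisions: log_2(16384) = 14

The recursion tree depth is log_2(16384) = 14. At each level, the problem size is divided by 2, so it takes 14 divisions to reduce to a base case of size 1. The algorithm makes 2 recursive calls at each level.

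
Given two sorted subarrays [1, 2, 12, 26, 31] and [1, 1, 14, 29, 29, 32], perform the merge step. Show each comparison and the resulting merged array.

Merging process:

Compare 1 vs 1: take 1 from left. Merged: [1]
Compare 2 vs 1: take 1 from right. Merged: [1, 1]
Compare 2 vs 1: take 1 from right. Merged: [1, 1, 1]
Compare 2 vs 14: take 2 from left. Merged: [1, 1, 1, 2]
Compare 12 vs 14: take 12 from left. Merged: [1, 1, 1, 2, 12]
Compare 26 vs 14: take 14 from right. Merged: [1, 1, 1, 2, 12, 14]
Compare 26 vs 29: take 26 from left. Merged: [1, 1, 1, 2, 12, 14, 26]
Compare 31 vs 29: take 29 from right. Merged: [1, 1, 1, 2, 12, 14, 26, 29]
Compare 31 vs 29: take 29 from right. Merged: [1, 1, 1, 2, 12, 14, 26, 29, 29]
Compare 31 vs 32: take 31 from left. Merged: [1, 1, 1, 2, 12, 14, 26, 29, 29, 31]
Append remaining from right: [32]. Merged: [1, 1, 1, 2, 12, 14, 26, 29, 29, 31, 32]

Final merged array: [1, 1, 1, 2, 12, 14, 26, 29, 29, 31, 32]
Total comparisons: 10

The merged array is [1, 1, 1, 2, 12, 14, 26, 29, 29, 31, 32], requiring 10 comparisons. The merge step runs in O(n) time where n is the total number of elements.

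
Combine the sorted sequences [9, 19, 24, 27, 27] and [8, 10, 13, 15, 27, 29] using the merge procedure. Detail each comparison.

Merging process:

Compare 9 vs 8: take 8 from right. Merged: [8]
Compare 9 vs 10: take 9 from left. Merged: [8, 9]
Compare 19 vs 10: take 10 from right. Merged: [8, 9, 10]
Compare 19 vs 13: take 13 from right. Merged: [8, 9, 10, 13]
Compare 19 vs 15: take 15 from right. Merged: [8, 9, 10, 13, 15]
Compare 19 vs 27: take 19 from left. Merged: [8, 9, 10, 13, 15, 19]
Compare 24 vs 27: take 24 from left. Merged: [8, 9, 10, 13, 15, 19, 24]
Compare 27 vs 27: take 27 from left. Merged: [8, 9, 10, 13, 15, 19, 24, 27]
Compare 27 vs 27: take 27 from left. Merged: [8, 9, 10, 13, 15, 19, 24, 27, 27]
Append remaining from right: [27, 29]. Merged: [8, 9, 10, 13, 15, 19, 24, 27, 27, 27, 29]

Final merged array: [8, 9, 10, 13, 15, 19, 24, 27, 27, 27, 29]
Total comparisons: 9

The merged array is [8, 9, 10, 13, 15, 19, 24, 27, 27, 27, 29], requiring 9 comparisons. The merge step runs in O(n) time where n is the total number of elements.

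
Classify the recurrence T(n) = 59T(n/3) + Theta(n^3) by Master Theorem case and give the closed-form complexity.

Master Theorem for T(n) = 59T(n/3) + O(n^3):

a = 59, b = 3, c = 3
log_b(a) = log_3(59) = 3.7115

Case 1: c = 3 < log_3(59) = 3.7115
T(n) = O(n^(log_3 59))

For T(n) = 59T(n/3) + O(n^3): log_3(59) = 3.7115. This is Case 1 of the Master Theorem (c < log_b(a), work dominated by leaves), giving O(n^(log_3 59)).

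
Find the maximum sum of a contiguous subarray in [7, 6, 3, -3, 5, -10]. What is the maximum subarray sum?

Using Kadane's algorithm on [7, 6, 3, -3, 5, -10]:

Scanning through the array:
Position 1 (value 6): max_ending_here = 13, max_so_far = 13
Position 2 (value 3): max_ending_here = 16, max_so_far = 16
Position 3 (value -3): max_ending_here = 13, max_so_far = 16
Position 4 (value 5): max_ending_here = 18, max_so_far = 18
Position 5 (value -10): max_ending_here = 8, max_so_far = 18

Maximum subarray: [7, 6, 3, -3, 5]
Maximum sum: 18

The maximum subarray is [7, 6, 3, -3, 5] with sum 18. This subarray runs from index 0 to index 4.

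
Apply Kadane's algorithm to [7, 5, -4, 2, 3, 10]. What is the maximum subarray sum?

Using Kadane's algorithm on [7, 5, -4, 2, 3, 10]:

Scanning through the array:
Position 1 (value 5): max_ending_here = 12, max_so_far = 12
Position 2 (value -4): max_ending_here = 8, max_so_far = 12
Position 3 (value 2): max_ending_here = 10, max_so_far = 12
Position 4 (value 3): max_ending_here = 13, max_so_far = 13
Position 5 (value 10): max_ending_here = 23, max_so_far = 23

Maximum subarray: [7, 5, -4, 2, 3, 10]
Maximum sum: 23

The maximum subarray is [7, 5, -4, 2, 3, 10] with sum 23. This subarray runs from index 0 to index 5.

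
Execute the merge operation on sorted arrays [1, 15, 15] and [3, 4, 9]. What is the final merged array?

Merging process:

Compare 1 vs 3: take 1 from left. Merged: [1]
Compare 15 vs 3: take 3 from right. Merged: [1, 3]
Compare 15 vs 4: take 4 from right. Merged: [1, 3, 4]
Compare 15 vs 9: take 9 from right. Merged: [1, 3, 4, 9]
Append remaining from left: [15, 15]. Merged: [1, 3, 4, 9, 15, 15]

Final merged array: [1, 3, 4, 9, 15, 15]
Total comparisons: 4

The merged array is [1, 3, 4, 9, 15, 15], requiring 4 comparisons. The merge step runs in O(n) time where n is the total number of elements.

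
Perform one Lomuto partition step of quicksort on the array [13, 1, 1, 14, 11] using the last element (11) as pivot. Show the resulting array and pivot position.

Lomuto partition with pivot = 11:

Initial array: [13, 1, 1, 14, 11]

arr[0]=13 > 11: no swap
arr[1]=1 <= 11: swap with position 0, array becomes [1, 13, 1, 14, 11]
arr[2]=1 <= 11: swap with position 1, array becomes [1, 1, 13, 14, 11]
arr[3]=14 > 11: no swap

Place pivot at position 2: [1, 1, 11, 14, 13]
Pivot position: 2

After partitioning with pivot 11, the array becomes [1, 1, 11, 14, 13]. The pivot is placed at index 2. All elements to the left of the pivot are <= 11, and all elements to the right are > 11.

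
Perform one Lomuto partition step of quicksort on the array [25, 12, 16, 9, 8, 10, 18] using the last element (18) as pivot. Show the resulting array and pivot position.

Lomuto partition with pivot = 18:

Initial array: [25, 12, 16, 9, 8, 10, 18]

arr[0]=25 > 18: no swap
arr[1]=12 <= 18: swap with position 0, array becomes [12, 25, 16, 9, 8, 10, 18]
arr[2]=16 <= 18: swap with position 1, array becomes [12, 16, 25, 9, 8, 10, 18]
arr[3]=9 <= 18: swap with position 2, array becomes [12, 16, 9, 25, 8, 10, 18]
arr[4]=8 <= 18: swap with position 3, array becomes [12, 16, 9, 8, 25, 10, 18]
arr[5]=10 <= 18: swap with position 4, array becomes [12, 16, 9, 8, 10, 25, 18]

Place pivot at position 5: [12, 16, 9, 8, 10, 18, 25]
Pivot position: 5

After partitioning with pivot 18, the array becomes [12, 16, 9, 8, 10, 18, 25]. The pivot is placed at index 5. All elements to the left of the pivot are <= 18, and all elements to the right are > 18.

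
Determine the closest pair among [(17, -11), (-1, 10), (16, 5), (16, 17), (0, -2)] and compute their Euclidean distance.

Computing all pairwise distances among 5 points:

d((17, -11), (-1, 10)) = 27.6586
d((17, -11), (16, 5)) = 16.0312
d((17, -11), (16, 17)) = 28.0179
d((17, -11), (0, -2)) = 19.2354
d((-1, 10), (16, 5)) = 17.72
d((-1, 10), (16, 17)) = 18.3848
d((-1, 10), (0, -2)) = 12.0416
d((16, 5), (16, 17)) = 12.0 <-- minimum
d((16, 5), (0, -2)) = 17.4642
d((16, 17), (0, -2)) = 24.8395

Closest pair: (16, 5) and (16, 17) with distance 12.0

The closest pair is (16, 5) and (16, 17) with Euclidean distance 12.0. For 5 points, brute-force pairwise comparison is shown above. For large n, the divide-and-conquer algorithm (sort by x, recurse on halves, check the dividing strip) achieves O(n log n).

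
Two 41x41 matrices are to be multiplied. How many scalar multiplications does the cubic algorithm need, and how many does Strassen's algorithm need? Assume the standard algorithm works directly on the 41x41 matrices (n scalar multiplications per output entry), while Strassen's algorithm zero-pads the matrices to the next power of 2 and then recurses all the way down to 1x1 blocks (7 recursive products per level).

Matrix multiplication for 41x41 matrices:

Strassen's algorithm requires power-of-2 dimensions. Pad 41x41 to 64x64 (next power of 2).

Standard algorithm: 41^3 = 68921 multiplications
Strassen's algorithm: 7^(log2(64)) = 7^6 = 117649 multiplications
Difference: 68921 - 117649 = -48728 (Strassen uses MORE here due to padding overhead — for small or just-over-power-of-2 n, padding can outweigh the per-level savings)

Standard: 68921 multiplications (41^3). Strassen: 117649 multiplications (7^6, after padding to 64x64). Strassen reduces 8 recursive multiplications to 7 at each level.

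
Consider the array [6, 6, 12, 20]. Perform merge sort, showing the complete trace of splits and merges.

Merge sort trace:

Split: [6, 6, 12, 20] -> [6, 6] and [12, 20]
  Split: [6, 6] -> [6] and [6]
  Merge: [6] + [6] -> [6, 6]
  Split: [12, 20] -> [12] and [20]
  Merge: [12] + [20] -> [12, 20]
Merge: [6, 6] + [12, 20] -> [6, 6, 12, 20]

Final sorted array: [6, 6, 12, 20]

The merge sort proceeds by recursively splitting the array and merging sorted halves.
After all merges, the sorted array is [6, 6, 12, 20].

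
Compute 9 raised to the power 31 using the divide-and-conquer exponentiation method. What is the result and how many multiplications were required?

Computing 9^31 by squaring (build up from 9^1; each line after the first costs one multiplication):

9^1 = 9
9^2 = (9^1)^2 = 9^2 = 81
9^3 = 9 * 9^2 = 9 * 81 = 729
9^6 = (9^3)^2 = 729^2 = 531441
9^7 = 9 * 9^6 = 9 * 531441 = 4782969
9^14 = (9^7)^2 = 4782969^2 = 22876792454961
9^15 = 9 * 9^14 = 9 * 22876792454961 = 205891132094649
9^30 = (9^15)^2 = 205891132094649^2 = 42391158275216203514294433201
9^31 = 9 * 9^30 = 9 * 42391158275216203514294433201 = 381520424476945831628649898809

Result: 381520424476945831628649898809
Multiplications needed: 8 (8 lines after 9^1)

9^31 = 381520424476945831628649898809. Using exponentiation by squaring, this requires 8 multiplications. The key idea: if the exponent is even, square the half-power; if odd, multiply by the base once.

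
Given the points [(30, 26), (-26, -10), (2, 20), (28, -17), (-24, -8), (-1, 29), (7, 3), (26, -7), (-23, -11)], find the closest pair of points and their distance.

Computing all pairwise distances among 9 points:

d((30, 26), (-26, -10)) = 66.5733
d((30, 26), (2, 20)) = 28.6356
d((30, 26), (28, -17)) = 43.0465
d((30, 26), (-24, -8)) = 63.8122
d((30, 26), (-1, 29)) = 31.1448
d((30, 26), (7, 3)) = 32.5269
d((30, 26), (26, -7)) = 33.2415
d((30, 26), (-23, -11)) = 64.6375
d((-26, -10), (2, 20)) = 41.0366
d((-26, -10), (28, -17)) = 54.4518
d((-26, -10), (-24, -8)) = 2.8284 <-- minimum
d((-26, -10), (-1, 29)) = 46.3249
d((-26, -10), (7, 3)) = 35.4683
d((-26, -10), (26, -7)) = 52.0865
d((-26, -10), (-23, -11)) = 3.1623
d((2, 20), (28, -17)) = 45.2217
d((2, 20), (-24, -8)) = 38.2099
d((2, 20), (-1, 29)) = 9.4868
d((2, 20), (7, 3)) = 17.72
d((2, 20), (26, -7)) = 36.1248
d((2, 20), (-23, -11)) = 39.8246
d((28, -17), (-24, -8)) = 52.7731
d((28, -17), (-1, 29)) = 54.3783
d((28, -17), (7, 3)) = 29.0
d((28, -17), (26, -7)) = 10.198
d((28, -17), (-23, -11)) = 51.3517
d((-24, -8), (-1, 29)) = 43.566
d((-24, -8), (7, 3)) = 32.8938
d((-24, -8), (26, -7)) = 50.01
d((-24, -8), (-23, -11)) = 3.1623
d((-1, 29), (7, 3)) = 27.2029
d((-1, 29), (26, -7)) = 45.0
d((-1, 29), (-23, -11)) = 45.6508
d((7, 3), (26, -7)) = 21.4709
d((7, 3), (-23, -11)) = 33.1059
d((26, -7), (-23, -11)) = 49.163

Closest pair: (-26, -10) and (-24, -8) with distance 2.8284

The closest pair is (-26, -10) and (-24, -8) with Euclidean distance 2.8284. For 9 points, brute-force pairwise comparison is shown above. For large n, the divide-and-conquer algorithm (sort by x, recurse on halves, check the dividing strip) achieves O(n log n).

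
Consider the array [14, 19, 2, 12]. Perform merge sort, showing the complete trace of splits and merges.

Merge sort trace:

Split: [14, 19, 2, 12] -> [14, 19] and [2, 12]
  Split: [14, 19] -> [14] and [19]
  Merge: [14] + [19] -> [14, 19]
  Split: [2, 12] -> [2] and [12]
  Merge: [2] + [12] -> [2, 12]
Merge: [14, 19] + [2, 12] -> [2, 12, 14, 19]

Final sorted array: [2, 12, 14, 19]

The merge sort proceeds by recursively splitting the array and merging sorted halves.
After all merges, the sorted array is [2, 12, 14, 19].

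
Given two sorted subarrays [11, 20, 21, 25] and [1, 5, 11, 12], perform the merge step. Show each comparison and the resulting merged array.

Merging process:

Compare 11 vs 1: take 1 from right. Merged: [1]
Compare 11 vs 5: take 5 from right. Merged: [1, 5]
Compare 11 vs 11: take 11 from left. Merged: [1, 5, 11]
Compare 20 vs 11: take 11 from right. Merged: [1, 5, 11, 11]
Compare 20 vs 12: take 12 from right. Merged: [1, 5, 11, 11, 12]
Append remaining from left: [20, 21, 25]. Merged: [1, 5, 11, 11, 12, 20, 21, 25]

Final merged array: [1, 5, 11, 11, 12, 20, 21, 25]
Total comparisons: 5

The merged array is [1, 5, 11, 11, 12, 20, 21, 25], requiring 5 comparisons. The merge step runs in O(n) time where n is the total number of elements.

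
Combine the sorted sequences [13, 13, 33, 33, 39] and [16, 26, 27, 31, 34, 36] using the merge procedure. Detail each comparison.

Merging process:

Compare 13 vs 16: take 13 from left. Merged: [13]
Compare 13 vs 16: take 13 from left. Merged: [13, 13]
Compare 33 vs 16: take 16 from right. Merged: [13, 13, 16]
Compare 33 vs 26: take 26 from right. Merged: [13, 13, 16, 26]
Compare 33 vs 27: take 27 from right. Merged: [13, 13, 16, 26, 27]
Compare 33 vs 31: take 31 from right. Merged: [13, 13, 16, 26, 27, 31]
Compare 33 vs 34: take 33 from left. Merged: [13, 13, 16, 26, 27, 31, 33]
Compare 33 vs 34: take 33 from left. Merged: [13, 13, 16, 26, 27, 31, 33, 33]
Compare 39 vs 34: take 34 from right. Merged: [13, 13, 16, 26, 27, 31, 33, 33, 34]
Compare 39 vs 36: take 36 from right. Merged: [13, 13, 16, 26, 27, 31, 33, 33, 34, 36]
Append remaining from left: [39]. Merged: [13, 13, 16, 26, 27, 31, 33, 33, 34, 36, 39]

Final merged array: [13, 13, 16, 26, 27, 31, 33, 33, 34, 36, 39]
Total comparisons: 10

The merged array is [13, 13, 16, 26, 27, 31, 33, 33, 34, 36, 39], requiring 10 comparisons. The merge step runs in O(n) time where n is the total number of elements.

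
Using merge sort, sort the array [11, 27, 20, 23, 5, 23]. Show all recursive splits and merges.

Merge sort trace:

Split: [11, 27, 20, 23, 5, 23] -> [11, 27, 20] and [23, 5, 23]
  Split: [11, 27, 20] -> [11] and [27, 20]
    Split: [27, 20] -> [27] and [20]
    Merge: [27] + [20] -> [20, 27]
  Merge: [11] + [20, 27] -> [11, 20, 27]
  Split: [23, 5, 23] -> [23] and [5, 23]
    Split: [5, 23] -> [5] and [23]
    Merge: [5] + [23] -> [5, 23]
  Merge: [23] + [5, 23] -> [5, 23, 23]
Merge: [11, 20, 27] + [5, 23, 23] -> [5, 11, 20, 23, 23, 27]

Final sorted array: [5, 11, 20, 23, 23, 27]

The merge sort proceeds by recursively splitting the array and merging sorted halves.
After all merges, the sorted array is [5, 11, 20, 23, 23, 27].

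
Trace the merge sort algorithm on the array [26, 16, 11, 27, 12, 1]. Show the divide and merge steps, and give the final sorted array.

Merge sort trace:

Split: [26, 16, 11, 27, 12, 1] -> [26, 16, 11] and [27, 12, 1]
  Split: [26, 16, 11] -> [26] and [16, 11]
    Split: [16, 11] -> [16] and [11]
    Merge: [16] + [11] -> [11, 16]
  Merge: [26] + [11, 16] -> [11, 16, 26]
  Split: [27, 12, 1] -> [27] and [12, 1]
    Split: [12, 1] -> [12] and [1]
    Merge: [12] + [1] -> [1, 12]
  Merge: [27] + [1, 12] -> [1, 12, 27]
Merge: [11, 16, 26] + [1, 12, 27] -> [1, 11, 12, 16, 26, 27]

Final sorted array: [1, 11, 12, 16, 26, 27]

The merge sort proceeds by recursively splitting the array and merging sorted halves.
After all merges, the sorted array is [1, 11, 12, 16, 26, 27].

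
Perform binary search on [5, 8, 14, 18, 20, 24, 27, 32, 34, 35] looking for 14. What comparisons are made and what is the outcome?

Binary search for 14 in [5, 8, 14, 18, 20, 24, 27, 32, 34, 35]:

lo=0, hi=9, mid=4, arr[mid]=20 -> 20 > 14, search left half
lo=0, hi=3, mid=1, arr[mid]=8 -> 8 < 14, search right half
lo=2, hi=3, mid=2, arr[mid]=14 -> Found target at index 2!

Binary search finds 14 at index 2 after 3 comparisons. The search repeatedly halves the search space by comparing with the middle element.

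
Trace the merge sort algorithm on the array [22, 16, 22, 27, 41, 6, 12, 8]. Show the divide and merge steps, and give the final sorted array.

Merge sort trace:

Split: [22, 16, 22, 27, 41, 6, 12, 8] -> [22, 16, 22, 27] and [41, 6, 12, 8]
  Split: [22, 16, 22, 27] -> [22, 16] and [22, 27]
    Split: [22, 16] -> [22] and [16]
    Merge: [22] + [16] -> [16, 22]
    Split: [22, 27] -> [22] and [27]
    Merge: [22] + [27] -> [22, 27]
  Merge: [16, 22] + [22, 27] -> [16, 22, 22, 27]
  Split: [41, 6, 12, 8] -> [41, 6] and [12, 8]
    Split: [41, 6] -> [41] and [6]
    Merge: [41] + [6] -> [6, 41]
    Split: [12, 8] -> [12] and [8]
    Merge: [12] + [8] -> [8, 12]
  Merge: [6, 41] + [8, 12] -> [6, 8, 12, 41]
Merge: [16, 22, 22, 27] + [6, 8, 12, 41] -> [6, 8, 12, 16, 22, 22, 27, 41]

Final sorted array: [6, 8, 12, 16, 22, 22, 27, 41]

The merge sort proceeds by recursively splitting the array and merging sorted halves.
After all merges, the sorted array is [6, 8, 12, 16, 22, 22, 27, 41].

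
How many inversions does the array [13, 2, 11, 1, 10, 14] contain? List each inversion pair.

Finding inversions in [13, 2, 11, 1, 10, 14]:

(0, 1): arr[0]=13 > arr[1]=2
(0, 2): arr[0]=13 > arr[2]=11
(0, 3): arr[0]=13 > arr[3]=1
(0, 4): arr[0]=13 > arr[4]=10
(1, 3): arr[1]=2 > arr[3]=1
(2, 3): arr[2]=11 > arr[3]=1
(2, 4): arr[2]=11 > arr[4]=10

Total inversions: 7

The array has 7 inversion(s): (0,1), (0,2), (0,3), (0,4), (1,3), (2,3), (2,4). Each pair (i,j) satisfies i < j and arr[i] > arr[j].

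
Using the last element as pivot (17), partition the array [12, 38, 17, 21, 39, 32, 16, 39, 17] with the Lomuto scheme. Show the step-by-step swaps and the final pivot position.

Lomuto partition with pivot = 17:

Initial array: [12, 38, 17, 21, 39, 32, 16, 39, 17]

arr[0]=12 <= 17: swap with position 0, array becomes [12, 38, 17, 21, 39, 32, 16, 39, 17]
arr[1]=38 > 17: no swap
arr[2]=17 <= 17: swap with position 1, array becomes [12, 17, 38, 21, 39, 32, 16, 39, 17]
arr[3]=21 > 17: no swap
arr[4]=39 > 17: no swap
arr[5]=32 > 17: no swap
arr[6]=16 <= 17: swap with position 2, array becomes [12, 17, 16, 21, 39, 32, 38, 39, 17]
arr[7]=39 > 17: no swap

Place pivot at position 3: [12, 17, 16, 17, 39, 32, 38, 39, 21]
Pivot position: 3

After partitioning with pivot 17, the array becomes [12, 17, 16, 17, 39, 32, 38, 39, 21]. The pivot is placed at index 3. All elements to the left of the pivot are <= 17, and all elements to the right are > 17.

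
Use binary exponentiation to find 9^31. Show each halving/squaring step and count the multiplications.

Computing 9^31 by squaring (build up from 9^1; each line after the first costs one multiplication):

9^1 = 9
9^2 = (9^1)^2 = 9^2 = 81
9^3 = 9 * 9^2 = 9 * 81 = 729
9^6 = (9^3)^2 = 729^2 = 531441
9^7 = 9 * 9^6 = 9 * 531441 = 4782969
9^14 = (9^7)^2 = 4782969^2 = 22876792454961
9^15 = 9 * 9^14 = 9 * 22876792454961 = 205891132094649
9^30 = (9^15)^2 = 205891132094649^2 = 42391158275216203514294433201
9^31 = 9 * 9^30 = 9 * 42391158275216203514294433201 = 381520424476945831628649898809

Result: 381520424476945831628649898809
Multiplications needed: 8 (8 lines after 9^1)

9^31 = 381520424476945831628649898809. Using exponentiation by squaring, this requires 8 multiplications. The key idea: if the exponent is even, square the half-power; if odd, multiply by the base once.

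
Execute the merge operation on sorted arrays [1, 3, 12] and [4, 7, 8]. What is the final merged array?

Merging process:

Compare 1 vs 4: take 1 from left. Merged: [1]
Compare 3 vs 4: take 3 from left. Merged: [1, 3]
Compare 12 vs 4: take 4 from right. Merged: [1, 3, 4]
Compare 12 vs 7: take 7 from right. Merged: [1, 3, 4, 7]
Compare 12 vs 8: take 8 from right. Merged: [1, 3, 4, 7, 8]
Append remaining from left: [12]. Merged: [1, 3, 4, 7, 8, 12]

Final merged array: [1, 3, 4, 7, 8, 12]
Total comparisons: 5

The merged array is [1, 3, 4, 7, 8, 12], requiring 5 comparisons. The merge step runs in O(n) time where n is the total number of elements.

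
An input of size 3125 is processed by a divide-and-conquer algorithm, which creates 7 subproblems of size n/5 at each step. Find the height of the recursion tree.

For divide and conquer with division factor 5:

Problem sizes at each level:
Level 0: 3125
Level 1: 625
Level 2: 125
Level 3: 25
Level 4: 5
Level 5: 1

The root is level 0 and the size-1 base case is level 5 (the tree spans levels 0 through 5, i.e. 6 levels counting the root), so the depth is the number of divisions: log_5(3125) = 5

The recursion tree depth is log_5(3125) = 5. At each level, the problem size is divided by 5, so it takes 5 divisions to reduce to a base case of size 1. The algorithm makes 7 recursive calls at each level.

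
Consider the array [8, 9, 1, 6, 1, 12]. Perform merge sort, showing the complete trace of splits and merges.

Merge sort trace:

Split: [8, 9, 1, 6, 1, 12] -> [8, 9, 1] and [6, 1, 12]
  Split: [8, 9, 1] -> [8] and [9, 1]
    Split: [9, 1] -> [9] and [1]
    Merge: [9] + [1] -> [1, 9]
  Merge: [8] + [1, 9] -> [1, 8, 9]
  Split: [6, 1, 12] -> [6] and [1, 12]
    Split: [1, 12] -> [1] and [12]
    Merge: [1] + [12] -> [1, 12]
  Merge: [6] + [1, 12] -> [1, 6, 12]
Merge: [1, 8, 9] + [1, 6, 12] -> [1, 1, 6, 8, 9, 12]

Final sorted array: [1, 1, 6, 8, 9, 12]

The merge sort proceeds by recursively splitting the array and merging sorted halves.
After all merges, the sorted array is [1, 1, 6, 8, 9, 12].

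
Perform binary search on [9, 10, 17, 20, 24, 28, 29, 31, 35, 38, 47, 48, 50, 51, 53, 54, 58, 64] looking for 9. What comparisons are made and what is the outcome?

Binary search for 9 in [9, 10, 17, 20, 24, 28, 29, 31, 35, 38, 47, 48, 50, 51, 53, 54, 58, 64]:

lo=0, hi=17, mid=8, arr[mid]=35 -> 35 > 9, search left half
lo=0, hi=7, mid=3, arr[mid]=20 -> 20 > 9, search left half
lo=0, hi=2, mid=1, arr[mid]=10 -> 10 > 9, search left half
lo=0, hi=0, mid=0, arr[mid]=9 -> Found target at index 0!

Binary search finds 9 at index 0 after 4 comparisons. The search repeatedly halves the search space by comparing with the middle element.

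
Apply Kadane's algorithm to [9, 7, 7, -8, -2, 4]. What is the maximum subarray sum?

Using Kadane's algorithm on [9, 7, 7, -8, -2, 4]:

Scanning through the array:
Position 1 (value 7): max_ending_here = 16, max_so_far = 16
Position 2 (value 7): max_ending_here = 23, max_so_far = 23
Position 3 (value -8): max_ending_here = 15, max_so_far = 23
Position 4 (value -2): max_ending_here = 13, max_so_far = 23
Position 5 (value 4): max_ending_here = 17, max_so_far = 23

Maximum subarray: [9, 7, 7]
Maximum sum: 23

The maximum subarray is [9, 7, 7] with sum 23. This subarray runs from index 0 to index 2.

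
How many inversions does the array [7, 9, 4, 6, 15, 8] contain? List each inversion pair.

Finding inversions in [7, 9, 4, 6, 15, 8]:

(0, 2): arr[0]=7 > arr[2]=4
(0, 3): arr[0]=7 > arr[3]=6
(1, 2): arr[1]=9 > arr[2]=4
(1, 3): arr[1]=9 > arr[3]=6
(1, 5): arr[1]=9 > arr[5]=8
(4, 5): arr[4]=15 > arr[5]=8

Total inversions: 6

The array has 6 inversion(s): (0,2), (0,3), (1,2), (1,3), (1,5), (4,5). Each pair (i,j) satisfies i < j and arr[i] > arr[j].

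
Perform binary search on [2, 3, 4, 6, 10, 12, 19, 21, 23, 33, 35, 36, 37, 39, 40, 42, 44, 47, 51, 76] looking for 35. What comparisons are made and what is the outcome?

Binary search for 35 in [2, 3, 4, 6, 10, 12, 19, 21, 23, 33, 35, 36, 37, 39, 40, 42, 44, 47, 51, 76]:

lo=0, hi=19, mid=9, arr[mid]=33 -> 33 < 35, search right half
lo=10, hi=19, mid=14, arr[mid]=40 -> 40 > 35, search left half
lo=10, hi=13, mid=11, arr[mid]=36 -> 36 > 35, search left half
lo=10, hi=10, mid=10, arr[mid]=35 -> Found target at index 10!

Binary search finds 35 at index 10 after 4 comparisons. The search repeatedly halves the search space by comparing with the middle element.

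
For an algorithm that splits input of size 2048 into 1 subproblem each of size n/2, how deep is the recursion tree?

For divide and conquer with division factor 2:

Problem sizes at each level:
Level 0: 2048
Level 1: 1024
Level 2: 512
Level 3: 256
Level 4: 128
Level 5: 64
Level 6: 32
Level 7: 16
Level 8: 8
Level 9: 4
Level 10: 2
Level 11: 1

The root is level 0 and the size-1 base case is level 11 (the tree spans levels 0 through 11, i.e. 12 levels counting the root), so the depth is the number of divisions: log_2(2048) = 11

The recursion tree depth is log_2(2048) = 11. At each level, the problem size is divided by 2, so it takes 11 divisions to reduce to a base case of size 1. The algorithm makes 1 recursive call at each level.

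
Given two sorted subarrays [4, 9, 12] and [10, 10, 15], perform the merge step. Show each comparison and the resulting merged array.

Merging process:

Compare 4 vs 10: take 4 from left. Merged: [4]
Compare 9 vs 10: take 9 from left. Merged: [4, 9]
Compare 12 vs 10: take 10 from right. Merged: [4, 9, 10]
Compare 12 vs 10: take 10 from right. Merged: [4, 9, 10, 10]
Compare 12 vs 15: take 12 from left. Merged: [4, 9, 10, 10, 12]
Append remaining from right: [15]. Merged: [4, 9, 10, 10, 12, 15]

Final merged array: [4, 9, 10, 10, 12, 15]
Total comparisons: 5

The merged array is [4, 9, 10, 10, 12, 15], requiring 5 comparisons. The merge step runs in O(n) time where n is the total number of elements.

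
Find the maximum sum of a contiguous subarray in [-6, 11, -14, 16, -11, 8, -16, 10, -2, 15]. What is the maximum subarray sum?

Using Kadane's algorithm on [-6, 11, -14, 16, -11, 8, -16, 10, -2, 15]:

Scanning through the array:
Position 1 (value 11): max_ending_here = 11, max_so_far = 11
Position 2 (value -14): max_ending_here = -3, max_so_far = 11
Position 3 (value 16): max_ending_here = 16, max_so_far = 16
Position 4 (value -11): max_ending_here = 5, max_so_far = 16
Position 5 (value 8): max_ending_here = 13, max_so_far = 16
Position 6 (value -16): max_ending_here = -3, max_so_far = 16
Position 7 (value 10): max_ending_here = 10, max_so_far = 16
Position 8 (value -2): max_ending_here = 8, max_so_far = 16
Position 9 (value 15): max_ending_here = 23, max_so_far = 23

Maximum subarray: [10, -2, 15]
Maximum sum: 23

The maximum subarray is [10, -2, 15] with sum 23. This subarray runs from index 7 to index 9.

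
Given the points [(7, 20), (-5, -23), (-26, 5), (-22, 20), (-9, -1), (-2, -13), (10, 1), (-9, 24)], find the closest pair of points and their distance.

Computing all pairwise distances among 8 points:

d((7, 20), (-5, -23)) = 44.643
d((7, 20), (-26, 5)) = 36.2491
d((7, 20), (-22, 20)) = 29.0
d((7, 20), (-9, -1)) = 26.4008
d((7, 20), (-2, -13)) = 34.2053
d((7, 20), (10, 1)) = 19.2354
d((7, 20), (-9, 24)) = 16.4924
d((-5, -23), (-26, 5)) = 35.0
d((-5, -23), (-22, 20)) = 46.2385
d((-5, -23), (-9, -1)) = 22.3607
d((-5, -23), (-2, -13)) = 10.4403 <-- minimum
d((-5, -23), (10, 1)) = 28.3019
d((-5, -23), (-9, 24)) = 47.1699
d((-26, 5), (-22, 20)) = 15.5242
d((-26, 5), (-9, -1)) = 18.0278
d((-26, 5), (-2, -13)) = 30.0
d((-26, 5), (10, 1)) = 36.2215
d((-26, 5), (-9, 24)) = 25.4951
d((-22, 20), (-9, -1)) = 24.6982
d((-22, 20), (-2, -13)) = 38.5876
d((-22, 20), (10, 1)) = 37.2156
d((-22, 20), (-9, 24)) = 13.6015
d((-9, -1), (-2, -13)) = 13.8924
d((-9, -1), (10, 1)) = 19.105
d((-9, -1), (-9, 24)) = 25.0
d((-2, -13), (10, 1)) = 18.4391
d((-2, -13), (-9, 24)) = 37.6563
d((10, 1), (-9, 24)) = 29.8329

Closest pair: (-5, -23) and (-2, -13) with distance 10.4403

The closest pair is (-5, -23) and (-2, -13) with Euclidean distance 10.4403. For 8 points, brute-force pairwise comparison is shown above. For large n, the divide-and-conquer algorithm (sort by x, recurse on halves, check the dividing strip) achieves O(n log n).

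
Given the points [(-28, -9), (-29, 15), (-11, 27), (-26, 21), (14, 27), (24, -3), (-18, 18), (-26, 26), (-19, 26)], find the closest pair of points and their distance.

Computing all pairwise distances among 9 points:

d((-28, -9), (-29, 15)) = 24.0208
d((-28, -9), (-11, 27)) = 39.8121
d((-28, -9), (-26, 21)) = 30.0666
d((-28, -9), (14, 27)) = 55.3173
d((-28, -9), (24, -3)) = 52.345
d((-28, -9), (-18, 18)) = 28.7924
d((-28, -9), (-26, 26)) = 35.0571
d((-28, -9), (-19, 26)) = 36.1386
d((-29, 15), (-11, 27)) = 21.6333
d((-29, 15), (-26, 21)) = 6.7082
d((-29, 15), (14, 27)) = 44.643
d((-29, 15), (24, -3)) = 55.9732
d((-29, 15), (-18, 18)) = 11.4018
d((-29, 15), (-26, 26)) = 11.4018
d((-29, 15), (-19, 26)) = 14.8661
d((-11, 27), (-26, 21)) = 16.1555
d((-11, 27), (14, 27)) = 25.0
d((-11, 27), (24, -3)) = 46.0977
d((-11, 27), (-18, 18)) = 11.4018
d((-11, 27), (-26, 26)) = 15.0333
d((-11, 27), (-19, 26)) = 8.0623
d((-26, 21), (14, 27)) = 40.4475
d((-26, 21), (24, -3)) = 55.4617
d((-26, 21), (-18, 18)) = 8.544
d((-26, 21), (-26, 26)) = 5.0 <-- minimum
d((-26, 21), (-19, 26)) = 8.6023
d((14, 27), (24, -3)) = 31.6228
d((14, 27), (-18, 18)) = 33.2415
d((14, 27), (-26, 26)) = 40.0125
d((14, 27), (-19, 26)) = 33.0151
d((24, -3), (-18, 18)) = 46.9574
d((24, -3), (-26, 26)) = 57.8014
d((24, -3), (-19, 26)) = 51.8652
d((-18, 18), (-26, 26)) = 11.3137
d((-18, 18), (-19, 26)) = 8.0623
d((-26, 26), (-19, 26)) = 7.0

Closest pair: (-26, 21) and (-26, 26) with distance 5.0

The closest pair is (-26, 21) and (-26, 26) with Euclidean distance 5.0. For 9 points, brute-force pairwise comparison is shown above. For large n, the divide-and-conquer algorithm (sort by x, recurse on halves, check the dividing strip) achieves O(n log n).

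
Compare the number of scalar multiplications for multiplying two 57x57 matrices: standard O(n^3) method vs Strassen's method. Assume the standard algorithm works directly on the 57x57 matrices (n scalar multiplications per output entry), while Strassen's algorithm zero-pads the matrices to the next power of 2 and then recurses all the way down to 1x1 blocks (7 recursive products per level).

Matrix multiplication for 57x57 matrices:

Strassen's algorithm requires power-of-2 dimensions. Pad 57x57 to 64x64 (next power of 2).

Standard algorithm: 57^3 = 185193 multiplications
Strassen's algorithm: 7^(log2(64)) = 7^6 = 117649 multiplications
Savings: 185193 - 117649 = 67544 multiplications

Standard: 185193 multiplications (57^3). Strassen: 117649 multiplications (7^6, after padding to 64x64). Strassen reduces 8 recursive multiplications to 7 at each level.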